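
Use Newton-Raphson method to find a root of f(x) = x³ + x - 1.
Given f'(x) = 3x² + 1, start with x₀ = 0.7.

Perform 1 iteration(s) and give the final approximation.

f(x) = x³ + x - 1
f'(x) = 3x² + 1
x₀ = 0.7

Newton-Raphson formula: x_{n+1} = x_n - f(x_n)/f'(x_n)

Iteration 1:
  f(0.700000) = 0.043000
  f'(0.700000) = 2.470000
  x_1 = 0.700000 - 0.043000/2.470000 = 0.682591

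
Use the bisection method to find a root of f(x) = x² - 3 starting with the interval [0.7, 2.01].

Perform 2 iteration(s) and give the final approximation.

f(x) = x² - 3
Initial interval: [0.7, 2.01]

Iteration 1:
  c_1 = (0.700000 + 2.010000)/2 = 1.355000
  f(c_1) = f(1.355000) = -1.163975
  f(a) × f(c) ≥ 0, new interval: [1.355000, 2.010000]
Iteration 2:
  c_2 = (1.355000 + 2.010000)/2 = 1.682500
  f(c_2) = f(1.682500) = -0.169194
  f(a) × f(c) ≥ 0, new interval: [1.682500, 2.010000]

After 2 iteration(s), the approximation is c_2 = 1.682500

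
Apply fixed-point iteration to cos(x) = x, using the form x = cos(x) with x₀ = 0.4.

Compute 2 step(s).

Equation: cos(x) = x
Fixed-point form: x = cos(x)
x₀ = 0.4

x_1 = g(0.400000) = 0.921061
x_2 = g(0.921061) = 0.604976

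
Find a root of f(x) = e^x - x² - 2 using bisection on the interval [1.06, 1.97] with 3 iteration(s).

f(x) = e^x - x² - 2
Initial interval: [1.06, 1.97]

Iteration 1:
  c_1 = (1.060000 + 1.970000)/2 = 1.515000
  f(c_1) = f(1.515000) = 0.254196
  f(a) × f(c) < 0, new interval: [1.060000, 1.515000]
Iteration 2:
  c_2 = (1.060000 + 1.515000)/2 = 1.287500
  f(c_2) = f(1.287500) = -0.033940
  f(a) × f(c) ≥ 0, new interval: [1.287500, 1.515000]
Iteration 3:
  c_3 = (1.287500 + 1.515000)/2 = 1.401250
  f(c_3) = f(1.401250) = 0.096771
  f(a) × f(c) < 0, new interval: [1.287500, 1.401250]

After 3 iteration(s), the approximation is c_3 = 1.401250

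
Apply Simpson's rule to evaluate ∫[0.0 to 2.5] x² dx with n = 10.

f(x) = x²
a = 0.0, b = 2.5, n = 10
h = (b - a)/n = 0.250000

Simpson's rule: (h/3)[f(x₀) + 4f(x₁) + 2f(x₂) + ... + f(xₙ)]

x_0 = 0.0000, f(x_0) = 0.000000, coefficient = 1
x_1 = 0.2500, f(x_1) = 0.062500, coefficient = 4
x_2 = 0.5000, f(x_2) = 0.250000, coefficient = 2
x_3 = 0.7500, f(x_3) = 0.562500, coefficient = 4
x_4 = 1.0000, f(x_4) = 1.000000, coefficient = 2
x_5 = 1.2500, f(x_5) = 1.562500, coefficient = 4
x_6 = 1.5000, f(x_6) = 2.250000, coefficient = 2
x_7 = 1.7500, f(x_7) = 3.062500, coefficient = 4
x_8 = 2.0000, f(x_8) = 4.000000, coefficient = 2
x_9 = 2.2500, f(x_9) = 5.062500, coefficient = 4
x_10 = 2.5000, f(x_10) = 6.250000, coefficient = 1

I ≈ (0.250000/3) × 62.500000 = 5.208333
Exact value: 5.208333
Error: 0.000000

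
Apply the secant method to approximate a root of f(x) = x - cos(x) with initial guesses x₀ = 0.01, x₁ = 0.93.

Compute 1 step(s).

f(x) = x - cos(x)
x₀ = 0.01, x₁ = 0.93

Secant formula: x_{n+1} = x_n - f(x_n)(x_n - x_{n-1})/(f(x_n) - f(x_{n-1}))

Iteration 1:
  f(0.010000) = -0.989950
  f(0.930000) = 0.332166
  x_2 = 0.930000 - 0.332166×(0.930000 - 0.010000)/(0.332166 - (-0.989950))
       = 0.698861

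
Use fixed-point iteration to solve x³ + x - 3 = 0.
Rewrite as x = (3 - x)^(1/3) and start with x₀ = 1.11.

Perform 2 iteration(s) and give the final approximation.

Equation: x³ + x - 3 = 0
Fixed-point form: x = (3 - x)^(1/3)
x₀ = 1.11

x_1 = g(1.110000) = 1.236386
x_2 = g(1.236386) = 1.208188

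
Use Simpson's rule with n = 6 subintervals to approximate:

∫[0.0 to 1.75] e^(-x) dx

f(x) = e^(-x)
a = 0.0, b = 1.75, n = 6
h = (b - a)/n = 0.291667

Simpson's rule: (h/3)[f(x₀) + 4f(x₁) + 2f(x₂) + ... + f(xₙ)]

x_0 = 0.0000, f(x_0) = 1.000000, coefficient = 1
x_1 = 0.2917, f(x_1) = 0.747018, coefficient = 4
x_2 = 0.5833, f(x_2) = 0.558035, coefficient = 2
x_3 = 0.8750, f(x_3) = 0.416862, coefficient = 4
x_4 = 1.1667, f(x_4) = 0.311403, coefficient = 2
x_5 = 1.4583, f(x_5) = 0.232624, coefficient = 4
x_6 = 1.7500, f(x_6) = 0.173774, coefficient = 1

I ≈ (0.291667/3) × 8.498663 = 0.826259
Exact value: 0.826226
Error: 0.000033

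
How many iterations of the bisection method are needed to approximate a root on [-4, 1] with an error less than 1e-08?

We need (b-a)/2^n ≤ 1e-08
(1 - (-4))/2^n ≤ 1e-08
5/2^n ≤ 1e-08
2^n ≥ 500000000
n ≥ log₂(500000000) = 28.90
n ≥ 29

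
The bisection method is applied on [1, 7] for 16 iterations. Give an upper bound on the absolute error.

Bisection error bound: |error| ≤ (b-a)/2^n
|error| ≤ (7 - 1)/2^16 = 6/2^16
|error| ≤ 0.0000915527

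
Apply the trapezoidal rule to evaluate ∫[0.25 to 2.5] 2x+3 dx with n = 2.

f(x) = 2x+3
a = 0.25, b = 2.5, n = 2
h = (b - a)/n = 1.125000

Trapezoidal rule: (h/2)[f(x₀) + 2f(x₁) + 2f(x₂) + ... + f(xₙ)]

x_0 = 0.2500, f(x_0) = 3.500000, coefficient = 1
x_1 = 1.3750, f(x_1) = 5.750000, coefficient = 2
x_2 = 2.5000, f(x_2) = 8.000000, coefficient = 1

I ≈ (1.125000/2) × 23.000000 = 12.937500
Exact value: 12.937500
Error: 0.000000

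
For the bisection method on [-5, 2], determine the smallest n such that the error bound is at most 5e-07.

We need (b-a)/2^n ≤ 5e-07
(2 - (-5))/2^n ≤ 5e-07
7/2^n ≤ 5e-07
2^n ≥ 14000000
n ≥ log₂(14000000) = 23.74
n ≥ 24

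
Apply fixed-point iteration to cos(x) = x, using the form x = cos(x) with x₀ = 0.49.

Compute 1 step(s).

Equation: cos(x) = x
Fixed-point form: x = cos(x)
x₀ = 0.49

x_1 = g(0.490000) = 0.882333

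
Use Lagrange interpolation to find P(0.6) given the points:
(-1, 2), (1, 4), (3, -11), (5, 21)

Lagrange interpolation formula:
P(x) = Σ yᵢ × Lᵢ(x)
where Lᵢ(x) = Π_{j≠i} (x - xⱼ)/(xᵢ - xⱼ)

L_0(0.6) = (0.6 - 1)/(-1 - 1) × (0.6 - 3)/(-1 - 3) × (0.6 - 5)/(-1 - 5) = 0.088000
L_1(0.6) = (0.6 - (-1))/(1 - (-1)) × (0.6 - 3)/(1 - 3) × (0.6 - 5)/(1 - 5) = 1.056000
L_2(0.6) = (0.6 - (-1))/(3 - (-1)) × (0.6 - 1)/(3 - 1) × (0.6 - 5)/(3 - 5) = -0.176000
L_3(0.6) = (0.6 - (-1))/(5 - (-1)) × (0.6 - 1)/(5 - 1) × (0.6 - 3)/(5 - 3) = 0.032000

P(0.6) = 2×L_0(0.6) + 4×L_1(0.6) + (-11)×L_2(0.6) + 21×L_3(0.6)
P(0.6) = 7.008000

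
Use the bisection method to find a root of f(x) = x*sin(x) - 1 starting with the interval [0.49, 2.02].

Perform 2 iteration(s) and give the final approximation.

f(x) = x*sin(x) - 1
Initial interval: [0.49, 2.02]

Iteration 1:
  c_1 = (0.490000 + 2.020000)/2 = 1.255000
  f(c_1) = f(1.255000) = 0.192939
  f(a) × f(c) < 0, new interval: [0.490000, 1.255000]
Iteration 2:
  c_2 = (0.490000 + 1.255000)/2 = 0.872500
  f(c_2) = f(0.872500) = -0.331719
  f(a) × f(c) ≥ 0, new interval: [0.872500, 1.255000]

After 2 iteration(s), the approximation is c_2 = 0.872500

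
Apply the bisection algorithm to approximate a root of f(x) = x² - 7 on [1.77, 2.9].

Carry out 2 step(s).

f(x) = x² - 7
Initial interval: [1.77, 2.9]

Iteration 1:
  c_1 = (1.770000 + 2.900000)/2 = 2.335000
  f(c_1) = f(2.335000) = -1.547775
  f(a) × f(c) ≥ 0, new interval: [2.335000, 2.900000]
Iteration 2:
  c_2 = (2.335000 + 2.900000)/2 = 2.617500
  f(c_2) = f(2.617500) = -0.148694
  f(a) × f(c) ≥ 0, new interval: [2.617500, 2.900000]

After 2 iteration(s), the approximation is c_2 = 2.617500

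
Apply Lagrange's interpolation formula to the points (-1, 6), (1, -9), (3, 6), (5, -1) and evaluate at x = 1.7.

Lagrange interpolation formula:
P(x) = Σ yᵢ × Lᵢ(x)
where Lᵢ(x) = Π_{j≠i} (x - xⱼ)/(xᵢ - xⱼ)

L_0(1.7) = (1.7 - 1)/(-1 - 1) × (1.7 - 3)/(-1 - 3) × (1.7 - 5)/(-1 - 5) = -0.062562
L_1(1.7) = (1.7 - (-1))/(1 - (-1)) × (1.7 - 3)/(1 - 3) × (1.7 - 5)/(1 - 5) = 0.723938
L_2(1.7) = (1.7 - (-1))/(3 - (-1)) × (1.7 - 1)/(3 - 1) × (1.7 - 5)/(3 - 5) = 0.389812
L_3(1.7) = (1.7 - (-1))/(5 - (-1)) × (1.7 - 1)/(5 - 1) × (1.7 - 3)/(5 - 3) = -0.051188

P(1.7) = 6×L_0(1.7) + (-9)×L_1(1.7) + 6×L_2(1.7) + (-1)×L_3(1.7)
P(1.7) = -4.500750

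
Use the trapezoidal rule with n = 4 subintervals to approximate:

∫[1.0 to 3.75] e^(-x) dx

f(x) = e^(-x)
a = 1.0, b = 3.75, n = 4
h = (b - a)/n = 0.687500

Trapezoidal rule: (h/2)[f(x₀) + 2f(x₁) + 2f(x₂) + ... + f(xₙ)]

x_0 = 1.0000, f(x_0) = 0.367879, coefficient = 1
x_1 = 1.6875, f(x_1) = 0.184981, coefficient = 2
x_2 = 2.3750, f(x_2) = 0.093014, coefficient = 2
x_3 = 3.0625, f(x_3) = 0.046771, coefficient = 2
x_4 = 3.7500, f(x_4) = 0.023518, coefficient = 1

I ≈ (0.687500/2) × 1.040930 = 0.357820
Exact value: 0.344362
Error: 0.013458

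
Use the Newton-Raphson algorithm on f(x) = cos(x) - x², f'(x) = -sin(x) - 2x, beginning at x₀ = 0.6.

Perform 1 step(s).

f(x) = cos(x) - x²
f'(x) = -sin(x) - 2x
x₀ = 0.6

Newton-Raphson formula: x_{n+1} = x_n - f(x_n)/f'(x_n)

Iteration 1:
  f(0.600000) = 0.465336
  f'(0.600000) = -1.764642
  x_1 = 0.600000 - 0.465336/(-1.764642) = 0.863700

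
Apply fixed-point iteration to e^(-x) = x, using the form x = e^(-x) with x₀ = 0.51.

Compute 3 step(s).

Equation: e^(-x) = x
Fixed-point form: x = e^(-x)
x₀ = 0.51

x_1 = g(0.510000) = 0.600496
x_2 = g(0.600496) = 0.548540
x_3 = g(0.548540) = 0.577793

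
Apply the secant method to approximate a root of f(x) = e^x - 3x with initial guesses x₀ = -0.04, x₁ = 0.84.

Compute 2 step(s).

f(x) = e^x - 3x
x₀ = -0.04, x₁ = 0.84

Secant formula: x_{n+1} = x_n - f(x_n)(x_n - x_{n-1})/(f(x_n) - f(x_{n-1}))

Iteration 1:
  f(-0.040000) = 1.080789
  f(0.840000) = -0.203633
  x_2 = 0.840000 - (-0.203633)×(0.840000 - (-0.040000))/(-0.203633 - 1.080789)
       = 0.700484
Iteration 2:
  f(0.840000) = -0.203633
  f(0.700484) = -0.086725
  x_3 = 0.700484 - (-0.086725)×(0.700484 - 0.840000)/(-0.086725 - (-0.203633))
       = 0.596989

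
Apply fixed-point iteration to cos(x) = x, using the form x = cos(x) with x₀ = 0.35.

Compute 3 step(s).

Equation: cos(x) = x
Fixed-point form: x = cos(x)
x₀ = 0.35

x_1 = g(0.350000) = 0.939373
x_2 = g(0.939373) = 0.590294
x_3 = g(0.590294) = 0.830777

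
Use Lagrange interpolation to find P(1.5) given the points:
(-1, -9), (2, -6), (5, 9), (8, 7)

Lagrange interpolation formula:
P(x) = Σ yᵢ × Lᵢ(x)
where Lᵢ(x) = Π_{j≠i} (x - xⱼ)/(xᵢ - xⱼ)

L_0(1.5) = (1.5 - 2)/(-1 - 2) × (1.5 - 5)/(-1 - 5) × (1.5 - 8)/(-1 - 8) = 0.070216
L_1(1.5) = (1.5 - (-1))/(2 - (-1)) × (1.5 - 5)/(2 - 5) × (1.5 - 8)/(2 - 8) = 1.053241
L_2(1.5) = (1.5 - (-1))/(5 - (-1)) × (1.5 - 2)/(5 - 2) × (1.5 - 8)/(5 - 8) = -0.150463
L_3(1.5) = (1.5 - (-1))/(8 - (-1)) × (1.5 - 2)/(8 - 2) × (1.5 - 5)/(8 - 5) = 0.027006

P(1.5) = (-9)×L_0(1.5) + (-6)×L_1(1.5) + 9×L_2(1.5) + 7×L_3(1.5)
P(1.5) = -8.116512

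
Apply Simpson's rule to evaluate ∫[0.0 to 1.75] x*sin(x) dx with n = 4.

f(x) = x*sin(x)
a = 0.0, b = 1.75, n = 4
h = (b - a)/n = 0.437500

Simpson's rule: (h/3)[f(x₀) + 4f(x₁) + 2f(x₂) + ... + f(xₙ)]

x_0 = 0.0000, f(x_0) = 0.000000, coefficient = 1
x_1 = 0.4375, f(x_1) = 0.185358, coefficient = 4
x_2 = 0.8750, f(x_2) = 0.671601, coefficient = 2
x_3 = 1.3125, f(x_3) = 1.268960, coefficient = 4
x_4 = 1.7500, f(x_4) = 1.721975, coefficient = 1

I ≈ (0.437500/3) × 8.882449 = 1.295357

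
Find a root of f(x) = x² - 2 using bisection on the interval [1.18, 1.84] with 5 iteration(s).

f(x) = x² - 2
Initial interval: [1.18, 1.84]

Iteration 1:
  c_1 = (1.180000 + 1.840000)/2 = 1.510000
  f(c_1) = f(1.510000) = 0.280100
  f(a) × f(c) < 0, new interval: [1.180000, 1.510000]
Iteration 2:
  c_2 = (1.180000 + 1.510000)/2 = 1.345000
  f(c_2) = f(1.345000) = -0.190975
  f(a) × f(c) ≥ 0, new interval: [1.345000, 1.510000]
Iteration 3:
  c_3 = (1.345000 + 1.510000)/2 = 1.427500
  f(c_3) = f(1.427500) = 0.037756
  f(a) × f(c) < 0, new interval: [1.345000, 1.427500]
Iteration 4:
  c_4 = (1.345000 + 1.427500)/2 = 1.386250
  f(c_4) = f(1.386250) = -0.078311
  f(a) × f(c) ≥ 0, new interval: [1.386250, 1.427500]
Iteration 5:
  c_5 = (1.386250 + 1.427500)/2 = 1.406875
  f(c_5) = f(1.406875) = -0.020703
  f(a) × f(c) ≥ 0, new interval: [1.406875, 1.427500]

After 5 iteration(s), the approximation is c_5 = 1.406875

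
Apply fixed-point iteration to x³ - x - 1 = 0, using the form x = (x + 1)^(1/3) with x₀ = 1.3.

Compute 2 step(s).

Equation: x³ - x - 1 = 0
Fixed-point form: x = (x + 1)^(1/3)
x₀ = 1.3

x_1 = g(1.300000) = 1.320006
x_2 = g(1.320006) = 1.323822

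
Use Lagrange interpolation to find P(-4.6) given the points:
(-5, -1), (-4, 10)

Lagrange interpolation formula:
P(x) = Σ yᵢ × Lᵢ(x)
where Lᵢ(x) = Π_{j≠i} (x - xⱼ)/(xᵢ - xⱼ)

L_0(-4.6) = (-4.6 - (-4))/(-5 - (-4)) = 0.600000
L_1(-4.6) = (-4.6 - (-5))/(-4 - (-5)) = 0.400000

P(-4.6) = (-1)×L_0(-4.6) + 10×L_1(-4.6)
P(-4.6) = 3.400000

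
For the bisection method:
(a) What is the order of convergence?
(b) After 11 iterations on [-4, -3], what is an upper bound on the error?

(a) Bisection has linear (order 1) convergence; the error is halved each step.

(b) Error bound = (b-a)/2^n = (-3 - (-4))/2^{11}
    = 1/2^{11}

(a) 1 (linear); (b) error ≤ 4.88e-04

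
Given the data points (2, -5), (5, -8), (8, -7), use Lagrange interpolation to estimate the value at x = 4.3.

Lagrange interpolation formula:
P(x) = Σ yᵢ × Lᵢ(x)
where Lᵢ(x) = Π_{j≠i} (x - xⱼ)/(xᵢ - xⱼ)

L_0(4.3) = (4.3 - 5)/(2 - 5) × (4.3 - 8)/(2 - 8) = 0.143889
L_1(4.3) = (4.3 - 2)/(5 - 2) × (4.3 - 8)/(5 - 8) = 0.945556
L_2(4.3) = (4.3 - 2)/(8 - 2) × (4.3 - 5)/(8 - 5) = -0.089444

P(4.3) = (-5)×L_0(4.3) + (-8)×L_1(4.3) + (-7)×L_2(4.3)
P(4.3) = -7.657778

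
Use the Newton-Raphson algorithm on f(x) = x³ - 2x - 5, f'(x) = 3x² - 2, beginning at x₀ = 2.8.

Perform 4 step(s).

f(x) = x³ - 2x - 5
f'(x) = 3x² - 2
x₀ = 2.8

Newton-Raphson formula: x_{n+1} = x_n - f(x_n)/f'(x_n)

Iteration 1:
  f(2.800000) = 11.352000
  f'(2.800000) = 21.520000
  x_1 = 2.800000 - 11.352000/21.520000 = 2.272491
Iteration 2:
  f(2.272491) = 2.190647
  f'(2.272491) = 13.492642
  x_2 = 2.272491 - 2.190647/13.492642 = 2.110132
Iteration 3:
  f(2.110132) = 0.175431
  f'(2.110132) = 11.357972
  x_3 = 2.110132 - 0.175431/11.357972 = 2.094686
Iteration 4:
  f(2.094686) = 0.001507
  f'(2.094686) = 11.163134
  x_4 = 2.094686 - 0.001507/11.163134 = 2.094551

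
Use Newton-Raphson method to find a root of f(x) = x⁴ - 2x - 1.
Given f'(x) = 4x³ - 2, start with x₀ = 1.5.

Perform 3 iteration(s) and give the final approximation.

f(x) = x⁴ - 2x - 1
f'(x) = 4x³ - 2
x₀ = 1.5

Newton-Raphson formula: x_{n+1} = x_n - f(x_n)/f'(x_n)

Iteration 1:
  f(1.500000) = 1.062500
  f'(1.500000) = 11.500000
  x_1 = 1.500000 - 1.062500/11.500000 = 1.407609
Iteration 2:
  f(1.407609) = 0.110579
  f'(1.407609) = 9.155931
  x_2 = 1.407609 - 0.110579/9.155931 = 1.395531
Iteration 3:
  f(1.395531) = 0.001724
  f'(1.395531) = 8.871234
  x_3 = 1.395531 - 0.001724/8.871234 = 1.395337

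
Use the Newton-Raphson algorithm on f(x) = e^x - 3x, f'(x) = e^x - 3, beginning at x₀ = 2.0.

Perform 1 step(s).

f(x) = e^x - 3x
f'(x) = e^x - 3
x₀ = 2.0

Newton-Raphson formula: x_{n+1} = x_n - f(x_n)/f'(x_n)

Iteration 1:
  f(2.000000) = 1.389056
  f'(2.000000) = 4.389056
  x_1 = 2.000000 - 1.389056/4.389056 = 1.683518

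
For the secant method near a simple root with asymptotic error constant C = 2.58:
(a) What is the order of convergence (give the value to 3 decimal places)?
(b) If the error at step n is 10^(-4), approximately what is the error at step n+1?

(a) Secant method has superlinear convergence with order φ = (1+√5)/2 ≈ 1.618.
    This means |e_{n+1}| ≈ C|e_n|^1.618.

(b) With |e_n| = 10^(-4) and C = 2.58:
    |e_{n+1}| ≈ 2.58 × (10^(-4))^1.618 = 2.58 × 10^(-6.47)

(a) ≈ 1.618 (golden ratio); (b) |e_{n+1}| ≈ 8.699e-07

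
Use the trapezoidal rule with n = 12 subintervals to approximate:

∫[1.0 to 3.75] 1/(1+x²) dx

f(x) = 1/(1+x²)
a = 1.0, b = 3.75, n = 12
h = (b - a)/n = 0.229167

Trapezoidal rule: (h/2)[f(x₀) + 2f(x₁) + 2f(x₂) + ... + f(xₙ)]

x_0 = 1.0000, f(x_0) = 0.500000, coefficient = 1
x_1 = 1.2292, f(x_1) = 0.398271, coefficient = 2
x_2 = 1.4583, f(x_2) = 0.319822, coefficient = 2
x_3 = 1.6875, f(x_3) = 0.259898, coefficient = 2
x_4 = 1.9167, f(x_4) = 0.213967, coefficient = 2
x_5 = 2.1458, f(x_5) = 0.178425, coefficient = 2
x_6 = 2.3750, f(x_6) = 0.150588, coefficient = 2
x_7 = 2.6042, f(x_7) = 0.128507, coefficient = 2
x_8 = 2.8333, f(x_8) = 0.110769, coefficient = 2
x_9 = 3.0625, f(x_9) = 0.096349, coefficient = 2
x_10 = 3.2917, f(x_10) = 0.084495, coefficient = 2
x_11 = 3.5208, f(x_11) = 0.074648, coefficient = 2
x_12 = 3.7500, f(x_12) = 0.066390, coefficient = 1

I ≈ (0.229167/2) × 4.597871 = 0.526839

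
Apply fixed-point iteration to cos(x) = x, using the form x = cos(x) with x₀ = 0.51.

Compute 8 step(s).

Equation: cos(x) = x
Fixed-point form: x = cos(x)
x₀ = 0.51

x_1 = g(0.510000) = 0.872745
x_2 = g(0.872745) = 0.642726
x_3 = g(0.642726) = 0.800465
x_4 = g(0.800465) = 0.696373
x_5 = g(0.696373) = 0.767173
x_6 = g(0.767173) = 0.719875
x_7 = g(0.719875) = 0.751888
x_8 = g(0.751888) = 0.730401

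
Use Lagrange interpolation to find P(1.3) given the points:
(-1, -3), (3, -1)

Lagrange interpolation formula:
P(x) = Σ yᵢ × Lᵢ(x)
where Lᵢ(x) = Π_{j≠i} (x - xⱼ)/(xᵢ - xⱼ)

L_0(1.3) = (1.3 - 3)/(-1 - 3) = 0.425000
L_1(1.3) = (1.3 - (-1))/(3 - (-1)) = 0.575000

P(1.3) = (-3)×L_0(1.3) + (-1)×L_1(1.3)
P(1.3) = -1.850000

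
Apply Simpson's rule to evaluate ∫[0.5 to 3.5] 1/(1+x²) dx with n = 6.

f(x) = 1/(1+x²)
a = 0.5, b = 3.5, n = 6
h = (b - a)/n = 0.500000

Simpson's rule: (h/3)[f(x₀) + 4f(x₁) + 2f(x₂) + ... + f(xₙ)]

x_0 = 0.5000, f(x_0) = 0.800000, coefficient = 1
x_1 = 1.0000, f(x_1) = 0.500000, coefficient = 4
x_2 = 1.5000, f(x_2) = 0.307692, coefficient = 2
x_3 = 2.0000, f(x_3) = 0.200000, coefficient = 4
x_4 = 2.5000, f(x_4) = 0.137931, coefficient = 2
x_5 = 3.0000, f(x_5) = 0.100000, coefficient = 4
x_6 = 3.5000, f(x_6) = 0.075472, coefficient = 1

I ≈ (0.500000/3) × 4.966718 = 0.827786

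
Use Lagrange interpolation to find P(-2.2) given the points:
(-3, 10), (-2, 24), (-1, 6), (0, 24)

Lagrange interpolation formula:
P(x) = Σ yᵢ × Lᵢ(x)
where Lᵢ(x) = Π_{j≠i} (x - xⱼ)/(xᵢ - xⱼ)

L_0(-2.2) = (-2.2 - (-2))/(-3 - (-2)) × (-2.2 - (-1))/(-3 - (-1)) × (-2.2 - 0)/(-3 - 0) = 0.088000
L_1(-2.2) = (-2.2 - (-3))/(-2 - (-3)) × (-2.2 - (-1))/(-2 - (-1)) × (-2.2 - 0)/(-2 - 0) = 1.056000
L_2(-2.2) = (-2.2 - (-3))/(-1 - (-3)) × (-2.2 - (-2))/(-1 - (-2)) × (-2.2 - 0)/(-1 - 0) = -0.176000
L_3(-2.2) = (-2.2 - (-3))/(0 - (-3)) × (-2.2 - (-2))/(0 - (-2)) × (-2.2 - (-1))/(0 - (-1)) = 0.032000

P(-2.2) = 10×L_0(-2.2) + 24×L_1(-2.2) + 6×L_2(-2.2) + 24×L_3(-2.2)
P(-2.2) = 25.936000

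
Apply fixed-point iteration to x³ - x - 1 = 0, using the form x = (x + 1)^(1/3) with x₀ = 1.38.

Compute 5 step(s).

Equation: x³ - x - 1 = 0
Fixed-point form: x = (x + 1)^(1/3)
x₀ = 1.38

x_1 = g(1.380000) = 1.335136
x_2 = g(1.335136) = 1.326694
x_3 = g(1.326694) = 1.325093
x_4 = g(1.325093) = 1.324789
x_5 = g(1.324789) = 1.324731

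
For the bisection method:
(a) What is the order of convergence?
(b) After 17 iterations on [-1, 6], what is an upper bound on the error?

(a) Bisection has linear (order 1) convergence; the error is halved each step.

(b) Error bound = (b-a)/2^n = (6 - (-1))/2^{17}
    = 7/2^{17}

(a) 1 (linear); (b) error ≤ 5.34e-05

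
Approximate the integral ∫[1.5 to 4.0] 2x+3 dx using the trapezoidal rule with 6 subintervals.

f(x) = 2x+3
a = 1.5, b = 4.0, n = 6
h = (b - a)/n = 0.416667

Trapezoidal rule: (h/2)[f(x₀) + 2f(x₁) + 2f(x₂) + ... + f(xₙ)]

x_0 = 1.5000, f(x_0) = 6.000000, coefficient = 1
x_1 = 1.9167, f(x_1) = 6.833333, coefficient = 2
x_2 = 2.3333, f(x_2) = 7.666667, coefficient = 2
x_3 = 2.7500, f(x_3) = 8.500000, coefficient = 2
x_4 = 3.1667, f(x_4) = 9.333333, coefficient = 2
x_5 = 3.5833, f(x_5) = 10.166667, coefficient = 2
x_6 = 4.0000, f(x_6) = 11.000000, coefficient = 1

I ≈ (0.416667/2) × 102.000000 = 21.250000
Exact value: 21.250000
Error: 0.000000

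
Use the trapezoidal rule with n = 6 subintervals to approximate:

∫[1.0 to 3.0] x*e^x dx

f(x) = x*e^x
a = 1.0, b = 3.0, n = 6
h = (b - a)/n = 0.333333

Trapezoidal rule: (h/2)[f(x₀) + 2f(x₁) + 2f(x₂) + ... + f(xₙ)]

x_0 = 1.0000, f(x_0) = 2.718282, coefficient = 1
x_1 = 1.3333, f(x_1) = 5.058224, coefficient = 2
x_2 = 1.6667, f(x_2) = 8.824150, coefficient = 2
x_3 = 2.0000, f(x_3) = 14.778112, coefficient = 2
x_4 = 2.3333, f(x_4) = 24.061937, coefficient = 2
x_5 = 2.6667, f(x_5) = 38.378443, coefficient = 2
x_6 = 3.0000, f(x_6) = 60.256611, coefficient = 1

I ≈ (0.333333/2) × 245.176624 = 40.862771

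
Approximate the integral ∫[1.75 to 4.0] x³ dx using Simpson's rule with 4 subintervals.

f(x) = x³
a = 1.75, b = 4.0, n = 4
h = (b - a)/n = 0.562500

Simpson's rule: (h/3)[f(x₀) + 4f(x₁) + 2f(x₂) + ... + f(xₙ)]

x_0 = 1.7500, f(x_0) = 5.359375, coefficient = 1
x_1 = 2.3125, f(x_1) = 12.366455, coefficient = 4
x_2 = 2.8750, f(x_2) = 23.763672, coefficient = 2
x_3 = 3.4375, f(x_3) = 40.618896, coefficient = 4
x_4 = 4.0000, f(x_4) = 64.000000, coefficient = 1

I ≈ (0.562500/3) × 328.828125 = 61.655273
Exact value: 61.655273
Error: 0.000000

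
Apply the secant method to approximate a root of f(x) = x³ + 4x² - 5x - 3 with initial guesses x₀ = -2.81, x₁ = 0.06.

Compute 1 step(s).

f(x) = x³ + 4x² - 5x - 3
x₀ = -2.81, x₁ = 0.06

Secant formula: x_{n+1} = x_n - f(x_n)(x_n - x_{n-1})/(f(x_n) - f(x_{n-1}))

Iteration 1:
  f(-2.810000) = 20.446359
  f(0.060000) = -3.285384
  x_2 = 0.060000 - (-3.285384)×(0.060000 - (-2.810000))/(-3.285384 - 20.446359)
       = -0.337318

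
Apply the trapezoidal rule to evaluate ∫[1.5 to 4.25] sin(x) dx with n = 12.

f(x) = sin(x)
a = 1.5, b = 4.25, n = 12
h = (b - a)/n = 0.229167

Trapezoidal rule: (h/2)[f(x₀) + 2f(x₁) + 2f(x₂) + ... + f(xₙ)]

x_0 = 1.5000, f(x_0) = 0.997495, coefficient = 1
x_1 = 1.7292, f(x_1) = 0.987486, coefficient = 2
x_2 = 1.9583, f(x_2) = 0.925843, coefficient = 2
x_3 = 2.1875, f(x_3) = 0.815789, coefficient = 2
x_4 = 2.4167, f(x_4) = 0.663080, coefficient = 2
x_5 = 2.6458, f(x_5) = 0.475700, coefficient = 2
x_6 = 2.8750, f(x_6) = 0.263446, coefficient = 2
x_7 = 3.1042, f(x_7) = 0.037417, coefficient = 2
x_8 = 3.3333, f(x_8) = -0.190568, coefficient = 2
x_9 = 3.5625, f(x_9) = -0.408589, coefficient = 2
x_10 = 3.7917, f(x_10) = -0.605245, coefficient = 2
x_11 = 4.0208, f(x_11) = -0.770255, coefficient = 2
x_12 = 4.2500, f(x_12) = -0.894989, coefficient = 1

I ≈ (0.229167/2) × 4.490713 = 0.514561
Exact value: 0.516825
Error: 0.002264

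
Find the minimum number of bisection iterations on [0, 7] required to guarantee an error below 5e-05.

We need (b-a)/2^n ≤ 5e-05
(7 - 0)/2^n ≤ 5e-05
7/2^n ≤ 5e-05
2^n ≥ 140000
n ≥ log₂(140000) = 17.10
n ≥ 18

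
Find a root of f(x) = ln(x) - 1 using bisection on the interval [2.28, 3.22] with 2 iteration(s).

f(x) = ln(x) - 1
Initial interval: [2.28, 3.22]

Iteration 1:
  c_1 = (2.280000 + 3.220000)/2 = 2.750000
  f(c_1) = f(2.750000) = 0.011601
  f(a) × f(c) < 0, new interval: [2.280000, 2.750000]
Iteration 2:
  c_2 = (2.280000 + 2.750000)/2 = 2.515000
  f(c_2) = f(2.515000) = -0.077727
  f(a) × f(c) ≥ 0, new interval: [2.515000, 2.750000]

After 2 iteration(s), the approximation is c_2 = 2.515000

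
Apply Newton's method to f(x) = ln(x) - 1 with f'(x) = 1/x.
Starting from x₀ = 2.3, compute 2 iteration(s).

f(x) = ln(x) - 1
f'(x) = 1/x
x₀ = 2.3

Newton-Raphson formula: x_{n+1} = x_n - f(x_n)/f'(x_n)

Iteration 1:
  f(2.300000) = -0.167091
  f'(2.300000) = 0.434783
  x_1 = 2.300000 - (-0.167091)/0.434783 = 2.684309
Iteration 2:
  f(2.684309) = -0.012577
  f'(2.684309) = 0.372535
  x_2 = 2.684309 - (-0.012577)/0.372535 = 2.718069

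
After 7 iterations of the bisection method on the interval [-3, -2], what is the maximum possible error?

Bisection error bound: |error| ≤ (b-a)/2^n
|error| ≤ (-2 - (-3))/2^7 = 1/2^7
|error| ≤ 0.0078125000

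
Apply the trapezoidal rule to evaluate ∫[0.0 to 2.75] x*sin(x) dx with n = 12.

f(x) = x*sin(x)
a = 0.0, b = 2.75, n = 12
h = (b - a)/n = 0.229167

Trapezoidal rule: (h/2)[f(x₀) + 2f(x₁) + 2f(x₂) + ... + f(xₙ)]

x_0 = 0.0000, f(x_0) = 0.000000, coefficient = 1
x_1 = 0.2292, f(x_1) = 0.052059, coefficient = 2
x_2 = 0.4583, f(x_2) = 0.202791, coefficient = 2
x_3 = 0.6875, f(x_3) = 0.436292, coefficient = 2
x_4 = 0.9167, f(x_4) = 0.727446, coefficient = 2
x_5 = 1.1458, f(x_5) = 1.043916, coefficient = 2
x_6 = 1.3750, f(x_6) = 1.348728, coefficient = 2
x_7 = 1.6042, f(x_7) = 1.603274, coefficient = 2
x_8 = 1.8333, f(x_8) = 1.770514, coefficient = 2
x_9 = 2.0625, f(x_9) = 1.818155, coefficient = 2
x_10 = 2.2917, f(x_10) = 1.721572, coefficient = 2
x_11 = 2.5208, f(x_11) = 1.466250, coefficient = 2
x_12 = 2.7500, f(x_12) = 1.049568, coefficient = 1

I ≈ (0.229167/2) × 25.431563 = 2.914033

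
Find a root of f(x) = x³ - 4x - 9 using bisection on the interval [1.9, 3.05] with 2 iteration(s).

f(x) = x³ - 4x - 9
Initial interval: [1.9, 3.05]

Iteration 1:
  c_1 = (1.900000 + 3.050000)/2 = 2.475000
  f(c_1) = f(2.475000) = -3.739078
  f(a) × f(c) ≥ 0, new interval: [2.475000, 3.050000]
Iteration 2:
  c_2 = (2.475000 + 3.050000)/2 = 2.762500
  f(c_2) = f(2.762500) = 1.031760
  f(a) × f(c) < 0, new interval: [2.475000, 2.762500]

After 2 iteration(s), the approximation is c_2 = 2.762500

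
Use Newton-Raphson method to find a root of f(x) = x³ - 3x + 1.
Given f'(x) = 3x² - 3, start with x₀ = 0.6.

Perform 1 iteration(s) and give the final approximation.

f(x) = x³ - 3x + 1
f'(x) = 3x² - 3
x₀ = 0.6

Newton-Raphson formula: x_{n+1} = x_n - f(x_n)/f'(x_n)

Iteration 1:
  f(0.600000) = -0.584000
  f'(0.600000) = -1.920000
  x_1 = 0.600000 - (-0.584000)/(-1.920000) = 0.295833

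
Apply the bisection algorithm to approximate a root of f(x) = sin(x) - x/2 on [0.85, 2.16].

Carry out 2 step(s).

f(x) = sin(x) - x/2
Initial interval: [0.85, 2.16]

Iteration 1:
  c_1 = (0.850000 + 2.160000)/2 = 1.505000
  f(c_1) = f(1.505000) = 0.245336
  f(a) × f(c) ≥ 0, new interval: [1.505000, 2.160000]
Iteration 2:
  c_2 = (1.505000 + 2.160000)/2 = 1.832500
  f(c_2) = f(1.832500) = 0.049701
  f(a) × f(c) ≥ 0, new interval: [1.832500, 2.160000]

After 2 iteration(s), the approximation is c_2 = 1.832500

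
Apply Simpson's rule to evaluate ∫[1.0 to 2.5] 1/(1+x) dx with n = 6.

f(x) = 1/(1+x)
a = 1.0, b = 2.5, n = 6
h = (b - a)/n = 0.250000

Simpson's rule: (h/3)[f(x₀) + 4f(x₁) + 2f(x₂) + ... + f(xₙ)]

x_0 = 1.0000, f(x_0) = 0.500000, coefficient = 1
x_1 = 1.2500, f(x_1) = 0.444444, coefficient = 4
x_2 = 1.5000, f(x_2) = 0.400000, coefficient = 2
x_3 = 1.7500, f(x_3) = 0.363636, coefficient = 4
x_4 = 2.0000, f(x_4) = 0.333333, coefficient = 2
x_5 = 2.2500, f(x_5) = 0.307692, coefficient = 4
x_6 = 2.5000, f(x_6) = 0.285714, coefficient = 1

I ≈ (0.250000/3) × 6.715473 = 0.559623
Exact value: 0.559616
Error: 0.000007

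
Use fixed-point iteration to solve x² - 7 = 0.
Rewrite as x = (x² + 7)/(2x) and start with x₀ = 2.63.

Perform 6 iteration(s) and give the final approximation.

Equation: x² - 7 = 0
Fixed-point form: x = (x² + 7)/(2x)
x₀ = 2.63

x_1 = g(2.630000) = 2.645798
x_2 = g(2.645798) = 2.645751
x_3 = g(2.645751) = 2.645751
x_4 = g(2.645751) = 2.645751
x_5 = g(2.645751) = 2.645751
x_6 = g(2.645751) = 2.645751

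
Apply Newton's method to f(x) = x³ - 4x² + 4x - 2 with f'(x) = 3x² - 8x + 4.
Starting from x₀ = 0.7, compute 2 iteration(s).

f(x) = x³ - 4x² + 4x - 2
f'(x) = 3x² - 8x + 4
x₀ = 0.7

Newton-Raphson formula: x_{n+1} = x_n - f(x_n)/f'(x_n)

Iteration 1:
  f(0.700000) = -0.817000
  f'(0.700000) = -0.130000
  x_1 = 0.700000 - (-0.817000)/(-0.130000) = -5.584615
Iteration 2:
  f(-5.584615) = -323.262766
  f'(-5.584615) = 142.240710
  x_2 = -5.584615 - (-323.262766)/142.240710 = -3.311969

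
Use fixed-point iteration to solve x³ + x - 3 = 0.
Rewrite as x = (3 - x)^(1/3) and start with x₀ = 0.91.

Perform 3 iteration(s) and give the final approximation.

Equation: x³ + x - 3 = 0
Fixed-point form: x = (3 - x)^(1/3)
x₀ = 0.91

x_1 = g(0.910000) = 1.278543
x_2 = g(1.278543) = 1.198483
x_3 = g(1.198483) = 1.216782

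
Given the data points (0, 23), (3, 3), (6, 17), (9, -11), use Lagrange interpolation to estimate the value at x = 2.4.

Lagrange interpolation formula:
P(x) = Σ yᵢ × Lᵢ(x)
where Lᵢ(x) = Π_{j≠i} (x - xⱼ)/(xᵢ - xⱼ)

L_0(2.4) = (2.4 - 3)/(0 - 3) × (2.4 - 6)/(0 - 6) × (2.4 - 9)/(0 - 9) = 0.088000
L_1(2.4) = (2.4 - 0)/(3 - 0) × (2.4 - 6)/(3 - 6) × (2.4 - 9)/(3 - 9) = 1.056000
L_2(2.4) = (2.4 - 0)/(6 - 0) × (2.4 - 3)/(6 - 3) × (2.4 - 9)/(6 - 9) = -0.176000
L_3(2.4) = (2.4 - 0)/(9 - 0) × (2.4 - 3)/(9 - 3) × (2.4 - 6)/(9 - 6) = 0.032000

P(2.4) = 23×L_0(2.4) + 3×L_1(2.4) + 17×L_2(2.4) + (-11)×L_3(2.4)
P(2.4) = 1.848000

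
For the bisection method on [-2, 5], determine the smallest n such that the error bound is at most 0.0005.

We need (b-a)/2^n ≤ 0.0005
(5 - (-2))/2^n ≤ 0.0005
7/2^n ≤ 0.0005
2^n ≥ 14000
n ≥ log₂(14000) = 13.77
n ≥ 14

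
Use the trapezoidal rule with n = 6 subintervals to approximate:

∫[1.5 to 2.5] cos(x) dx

f(x) = cos(x)
a = 1.5, b = 2.5, n = 6
h = (b - a)/n = 0.166667

Trapezoidal rule: (h/2)[f(x₀) + 2f(x₁) + 2f(x₂) + ... + f(xₙ)]

x_0 = 1.5000, f(x_0) = 0.070737, coefficient = 1
x_1 = 1.6667, f(x_1) = -0.095724, coefficient = 2
x_2 = 1.8333, f(x_2) = -0.259531, coefficient = 2
x_3 = 2.0000, f(x_3) = -0.416147, coefficient = 2
x_4 = 2.1667, f(x_4) = -0.561229, coefficient = 2
x_5 = 2.3333, f(x_5) = -0.690758, coefficient = 2
x_6 = 2.5000, f(x_6) = -0.801144, coefficient = 1

I ≈ (0.166667/2) × -4.777185 = -0.398099
Exact value: -0.399023
Error: 0.000924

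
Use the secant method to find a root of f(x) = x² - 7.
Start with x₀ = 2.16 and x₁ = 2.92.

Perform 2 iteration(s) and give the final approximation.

f(x) = x² - 7
x₀ = 2.16, x₁ = 2.92

Secant formula: x_{n+1} = x_n - f(x_n)(x_n - x_{n-1})/(f(x_n) - f(x_{n-1}))

Iteration 1:
  f(2.160000) = -2.334400
  f(2.920000) = 1.526400
  x_2 = 2.920000 - 1.526400×(2.920000 - 2.160000)/(1.526400 - (-2.334400))
       = 2.619528
Iteration 2:
  f(2.920000) = 1.526400
  f(2.619528) = -0.138075
  x_3 = 2.619528 - (-0.138075)×(2.619528 - 2.920000)/(-0.138075 - 1.526400)
       = 2.644453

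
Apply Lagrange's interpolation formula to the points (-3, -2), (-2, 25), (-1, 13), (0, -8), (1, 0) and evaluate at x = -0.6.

Lagrange interpolation formula:
P(x) = Σ yᵢ × Lᵢ(x)
where Lᵢ(x) = Π_{j≠i} (x - xⱼ)/(xᵢ - xⱼ)

L_0(-0.6) = (-0.6 - (-2))/(-3 - (-2)) × (-0.6 - (-1))/(-3 - (-1)) × (-0.6 - 0)/(-3 - 0) × (-0.6 - 1)/(-3 - 1) = 0.022400
L_1(-0.6) = (-0.6 - (-3))/(-2 - (-3)) × (-0.6 - (-1))/(-2 - (-1)) × (-0.6 - 0)/(-2 - 0) × (-0.6 - 1)/(-2 - 1) = -0.153600
L_2(-0.6) = (-0.6 - (-3))/(-1 - (-3)) × (-0.6 - (-2))/(-1 - (-2)) × (-0.6 - 0)/(-1 - 0) × (-0.6 - 1)/(-1 - 1) = 0.806400
L_3(-0.6) = (-0.6 - (-3))/(0 - (-3)) × (-0.6 - (-2))/(0 - (-2)) × (-0.6 - (-1))/(0 - (-1)) × (-0.6 - 1)/(0 - 1) = 0.358400
L_4(-0.6) = (-0.6 - (-3))/(1 - (-3)) × (-0.6 - (-2))/(1 - (-2)) × (-0.6 - (-1))/(1 - (-1)) × (-0.6 - 0)/(1 - 0) = -0.033600

P(-0.6) = (-2)×L_0(-0.6) + 25×L_1(-0.6) + 13×L_2(-0.6) + (-8)×L_3(-0.6) + 0×L_4(-0.6)
P(-0.6) = 3.731200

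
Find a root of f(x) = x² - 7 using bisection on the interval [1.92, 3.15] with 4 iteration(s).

f(x) = x² - 7
Initial interval: [1.92, 3.15]

Iteration 1:
  c_1 = (1.920000 + 3.150000)/2 = 2.535000
  f(c_1) = f(2.535000) = -0.573775
  f(a) × f(c) ≥ 0, new interval: [2.535000, 3.150000]
Iteration 2:
  c_2 = (2.535000 + 3.150000)/2 = 2.842500
  f(c_2) = f(2.842500) = 1.079806
  f(a) × f(c) < 0, new interval: [2.535000, 2.842500]
Iteration 3:
  c_3 = (2.535000 + 2.842500)/2 = 2.688750
  f(c_3) = f(2.688750) = 0.229377
  f(a) × f(c) < 0, new interval: [2.535000, 2.688750]
Iteration 4:
  c_4 = (2.535000 + 2.688750)/2 = 2.611875
  f(c_4) = f(2.611875) = -0.178109
  f(a) × f(c) ≥ 0, new interval: [2.611875, 2.688750]

After 4 iteration(s), the approximation is c_4 = 2.611875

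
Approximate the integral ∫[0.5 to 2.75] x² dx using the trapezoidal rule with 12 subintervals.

f(x) = x²
a = 0.5, b = 2.75, n = 12
h = (b - a)/n = 0.187500

Trapezoidal rule: (h/2)[f(x₀) + 2f(x₁) + 2f(x₂) + ... + f(xₙ)]

x_0 = 0.5000, f(x_0) = 0.250000, coefficient = 1
x_1 = 0.6875, f(x_1) = 0.472656, coefficient = 2
x_2 = 0.8750, f(x_2) = 0.765625, coefficient = 2
x_3 = 1.0625, f(x_3) = 1.128906, coefficient = 2
x_4 = 1.2500, f(x_4) = 1.562500, coefficient = 2
x_5 = 1.4375, f(x_5) = 2.066406, coefficient = 2
x_6 = 1.6250, f(x_6) = 2.640625, coefficient = 2
x_7 = 1.8125, f(x_7) = 3.285156, coefficient = 2
x_8 = 2.0000, f(x_8) = 4.000000, coefficient = 2
x_9 = 2.1875, f(x_9) = 4.785156, coefficient = 2
x_10 = 2.3750, f(x_10) = 5.640625, coefficient = 2
x_11 = 2.5625, f(x_11) = 6.566406, coefficient = 2
x_12 = 2.7500, f(x_12) = 7.562500, coefficient = 1

I ≈ (0.187500/2) × 73.640625 = 6.903809
Exact value: 6.890625
Error: 0.013184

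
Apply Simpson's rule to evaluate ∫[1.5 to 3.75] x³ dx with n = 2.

f(x) = x³
a = 1.5, b = 3.75, n = 2
h = (b - a)/n = 1.125000

Simpson's rule: (h/3)[f(x₀) + 4f(x₁) + 2f(x₂) + ... + f(xₙ)]

x_0 = 1.5000, f(x_0) = 3.375000, coefficient = 1
x_1 = 2.6250, f(x_1) = 18.087891, coefficient = 4
x_2 = 3.7500, f(x_2) = 52.734375, coefficient = 1

I ≈ (1.125000/3) × 128.460938 = 48.172852
Exact value: 48.172852
Error: 0.000000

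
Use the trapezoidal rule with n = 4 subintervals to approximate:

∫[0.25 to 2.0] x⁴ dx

f(x) = x⁴
a = 0.25, b = 2.0, n = 4
h = (b - a)/n = 0.437500

Trapezoidal rule: (h/2)[f(x₀) + 2f(x₁) + 2f(x₂) + ... + f(xₙ)]

x_0 = 0.2500, f(x_0) = 0.003906, coefficient = 1
x_1 = 0.6875, f(x_1) = 0.223404, coefficient = 2
x_2 = 1.1250, f(x_2) = 1.601807, coefficient = 2
x_3 = 1.5625, f(x_3) = 5.960464, coefficient = 2
x_4 = 2.0000, f(x_4) = 16.000000, coefficient = 1

I ≈ (0.437500/2) × 31.575256 = 6.907087
Exact value: 6.399805
Error: 0.507283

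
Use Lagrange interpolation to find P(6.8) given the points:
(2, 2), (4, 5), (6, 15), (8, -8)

Lagrange interpolation formula:
P(x) = Σ yᵢ × Lᵢ(x)
where Lᵢ(x) = Π_{j≠i} (x - xⱼ)/(xᵢ - xⱼ)

L_0(6.8) = (6.8 - 4)/(2 - 4) × (6.8 - 6)/(2 - 6) × (6.8 - 8)/(2 - 8) = 0.056000
L_1(6.8) = (6.8 - 2)/(4 - 2) × (6.8 - 6)/(4 - 6) × (6.8 - 8)/(4 - 8) = -0.288000
L_2(6.8) = (6.8 - 2)/(6 - 2) × (6.8 - 4)/(6 - 4) × (6.8 - 8)/(6 - 8) = 1.008000
L_3(6.8) = (6.8 - 2)/(8 - 2) × (6.8 - 4)/(8 - 4) × (6.8 - 6)/(8 - 6) = 0.224000

P(6.8) = 2×L_0(6.8) + 5×L_1(6.8) + 15×L_2(6.8) + (-8)×L_3(6.8)
P(6.8) = 12.000000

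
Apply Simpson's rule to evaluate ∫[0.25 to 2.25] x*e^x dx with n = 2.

f(x) = x*e^x
a = 0.25, b = 2.25, n = 2
h = (b - a)/n = 1.000000

Simpson's rule: (h/3)[f(x₀) + 4f(x₁) + 2f(x₂) + ... + f(xₙ)]

x_0 = 0.2500, f(x_0) = 0.321006, coefficient = 1
x_1 = 1.2500, f(x_1) = 4.362929, coefficient = 4
x_2 = 2.2500, f(x_2) = 21.347406, coefficient = 1

I ≈ (1.000000/3) × 39.120127 = 13.040042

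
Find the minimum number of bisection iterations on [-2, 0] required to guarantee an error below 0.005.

We need (b-a)/2^n ≤ 0.005
(0 - (-2))/2^n ≤ 0.005
2/2^n ≤ 0.005
2^n ≥ 400
n ≥ log₂(400) = 8.64
n ≥ 9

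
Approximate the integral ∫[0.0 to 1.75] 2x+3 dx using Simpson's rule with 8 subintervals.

f(x) = 2x+3
a = 0.0, b = 1.75, n = 8
h = (b - a)/n = 0.218750

Simpson's rule: (h/3)[f(x₀) + 4f(x₁) + 2f(x₂) + ... + f(xₙ)]

x_0 = 0.0000, f(x_0) = 3.000000, coefficient = 1
x_1 = 0.2188, f(x_1) = 3.437500, coefficient = 4
x_2 = 0.4375, f(x_2) = 3.875000, coefficient = 2
x_3 = 0.6562, f(x_3) = 4.312500, coefficient = 4
x_4 = 0.8750, f(x_4) = 4.750000, coefficient = 2
x_5 = 1.0938, f(x_5) = 5.187500, coefficient = 4
x_6 = 1.3125, f(x_6) = 5.625000, coefficient = 2
x_7 = 1.5312, f(x_7) = 6.062500, coefficient = 4
x_8 = 1.7500, f(x_8) = 6.500000, coefficient = 1

I ≈ (0.218750/3) × 114.000000 = 8.312500
Exact value: 8.312500
Error: 0.000000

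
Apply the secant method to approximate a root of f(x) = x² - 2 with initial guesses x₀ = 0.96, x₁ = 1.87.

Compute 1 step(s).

f(x) = x² - 2
x₀ = 0.96, x₁ = 1.87

Secant formula: x_{n+1} = x_n - f(x_n)(x_n - x_{n-1})/(f(x_n) - f(x_{n-1}))

Iteration 1:
  f(0.960000) = -1.078400
  f(1.870000) = 1.496900
  x_2 = 1.870000 - 1.496900×(1.870000 - 0.960000)/(1.496900 - (-1.078400))
       = 1.341060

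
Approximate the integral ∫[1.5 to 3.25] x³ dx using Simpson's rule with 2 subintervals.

f(x) = x³
a = 1.5, b = 3.25, n = 2
h = (b - a)/n = 0.875000

Simpson's rule: (h/3)[f(x₀) + 4f(x₁) + 2f(x₂) + ... + f(xₙ)]

x_0 = 1.5000, f(x_0) = 3.375000, coefficient = 1
x_1 = 2.3750, f(x_1) = 13.396484, coefficient = 4
x_2 = 3.2500, f(x_2) = 34.328125, coefficient = 1

I ≈ (0.875000/3) × 91.289062 = 26.625977
Exact value: 26.625977
Error: 0.000000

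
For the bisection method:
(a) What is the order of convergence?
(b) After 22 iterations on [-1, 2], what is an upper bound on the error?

(a) Bisection has linear (order 1) convergence; the error is halved each step.

(b) Error bound = (b-a)/2^n = (2 - (-1))/2^{22}
    = 3/2^{22}

(a) 1 (linear); (b) error ≤ 7.15e-07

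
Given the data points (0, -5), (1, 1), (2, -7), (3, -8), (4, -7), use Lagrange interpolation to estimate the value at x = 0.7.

Lagrange interpolation formula:
P(x) = Σ yᵢ × Lᵢ(x)
where Lᵢ(x) = Π_{j≠i} (x - xⱼ)/(xᵢ - xⱼ)

L_0(0.7) = (0.7 - 1)/(0 - 1) × (0.7 - 2)/(0 - 2) × (0.7 - 3)/(0 - 3) × (0.7 - 4)/(0 - 4) = 0.123338
L_1(0.7) = (0.7 - 0)/(1 - 0) × (0.7 - 2)/(1 - 2) × (0.7 - 3)/(1 - 3) × (0.7 - 4)/(1 - 4) = 1.151150
L_2(0.7) = (0.7 - 0)/(2 - 0) × (0.7 - 1)/(2 - 1) × (0.7 - 3)/(2 - 3) × (0.7 - 4)/(2 - 4) = -0.398475
L_3(0.7) = (0.7 - 0)/(3 - 0) × (0.7 - 1)/(3 - 1) × (0.7 - 2)/(3 - 2) × (0.7 - 4)/(3 - 4) = 0.150150
L_4(0.7) = (0.7 - 0)/(4 - 0) × (0.7 - 1)/(4 - 1) × (0.7 - 2)/(4 - 2) × (0.7 - 3)/(4 - 3) = -0.026163

P(0.7) = (-5)×L_0(0.7) + 1×L_1(0.7) + (-7)×L_2(0.7) + (-8)×L_3(0.7) + (-7)×L_4(0.7)
P(0.7) = 2.305725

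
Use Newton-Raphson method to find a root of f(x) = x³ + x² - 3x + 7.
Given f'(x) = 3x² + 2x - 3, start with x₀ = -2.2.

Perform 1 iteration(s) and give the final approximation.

f(x) = x³ + x² - 3x + 7
f'(x) = 3x² + 2x - 3
x₀ = -2.2

Newton-Raphson formula: x_{n+1} = x_n - f(x_n)/f'(x_n)

Iteration 1:
  f(-2.200000) = 7.792000
  f'(-2.200000) = 7.120000
  x_1 = -2.200000 - 7.792000/7.120000 = -3.294382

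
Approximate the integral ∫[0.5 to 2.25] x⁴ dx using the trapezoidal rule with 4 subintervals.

f(x) = x⁴
a = 0.5, b = 2.25, n = 4
h = (b - a)/n = 0.437500

Trapezoidal rule: (h/2)[f(x₀) + 2f(x₁) + 2f(x₂) + ... + f(xₙ)]

x_0 = 0.5000, f(x_0) = 0.062500, coefficient = 1
x_1 = 0.9375, f(x_1) = 0.772476, coefficient = 2
x_2 = 1.3750, f(x_2) = 3.574463, coefficient = 2
x_3 = 1.8125, f(x_3) = 10.792252, coefficient = 2
x_4 = 2.2500, f(x_4) = 25.628906, coefficient = 1

I ≈ (0.437500/2) × 55.969788 = 12.243391
Exact value: 11.526758
Error: 0.716633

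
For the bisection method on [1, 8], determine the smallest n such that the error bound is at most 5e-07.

We need (b-a)/2^n ≤ 5e-07
(8 - 1)/2^n ≤ 5e-07
7/2^n ≤ 5e-07
2^n ≥ 14000000
n ≥ log₂(14000000) = 23.74
n ≥ 24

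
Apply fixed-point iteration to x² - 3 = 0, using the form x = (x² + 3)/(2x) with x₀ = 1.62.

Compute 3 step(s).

Equation: x² - 3 = 0
Fixed-point form: x = (x² + 3)/(2x)
x₀ = 1.62

x_1 = g(1.620000) = 1.735926
x_2 = g(1.735926) = 1.732055
x_3 = g(1.732055) = 1.732051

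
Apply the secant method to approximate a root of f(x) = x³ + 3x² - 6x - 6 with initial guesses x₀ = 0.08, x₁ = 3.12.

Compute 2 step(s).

f(x) = x³ + 3x² - 6x - 6
x₀ = 0.08, x₁ = 3.12

Secant formula: x_{n+1} = x_n - f(x_n)(x_n - x_{n-1})/(f(x_n) - f(x_{n-1}))

Iteration 1:
  f(0.080000) = -6.460288
  f(3.120000) = 34.854528
  x_2 = 3.120000 - 34.854528×(3.120000 - 0.080000)/(34.854528 - (-6.460288))
       = 0.555357
Iteration 2:
  f(3.120000) = 34.854528
  f(0.555357) = -8.235593
  x_3 = 0.555357 - (-8.235593)×(0.555357 - 3.120000)/(-8.235593 - 34.854528)
       = 1.045524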